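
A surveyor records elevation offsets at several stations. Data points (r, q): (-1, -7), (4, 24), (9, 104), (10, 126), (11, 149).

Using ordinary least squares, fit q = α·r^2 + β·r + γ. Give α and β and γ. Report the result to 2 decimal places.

Forming XᵀX = [[31459, 3123, 319]; [3123, 319, 33]; [319, 33, 5]] and Xᵀq = [39430, 3938, 396]ᵀ gives XᵀX·[α, β, γ]ᵀ = Xᵀq.
Solving the 3×3 system (Gaussian elimination) gives α = 107261/110623, β = 369173/110623, γ = -518452/110623.

α = 0.97, β = 3.34, γ = -4.69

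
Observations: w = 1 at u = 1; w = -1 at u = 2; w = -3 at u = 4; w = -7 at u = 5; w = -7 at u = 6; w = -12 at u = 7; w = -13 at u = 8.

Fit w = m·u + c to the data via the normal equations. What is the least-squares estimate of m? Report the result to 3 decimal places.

m = -2.029

Sums needed: Σu·u = 195, Σu = 33, Σ1 = 7.
Right-hand side: Σu·w = -278, Σw = -42.
Determinant 195·7 − 33² = 276.
m = ((-278)·7 − 33·(-42))/276 = -140/69; c = (195·(-42) − 33·(-278))/276 = 82/23.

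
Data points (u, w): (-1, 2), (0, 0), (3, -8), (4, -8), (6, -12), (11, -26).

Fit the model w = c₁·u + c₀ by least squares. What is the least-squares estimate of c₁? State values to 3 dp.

With design matrix X, XᵀX = [[183, 23]; [23, 6]] and Xᵀw = [-416, -52]ᵀ.
Δ = 183·6 − 23² = 569.
c₁ = ((-416)·6 − 23·(-52))/569 = -1300/569; c₀ = (183·(-52) − 23·(-416))/569 = 52/569.

c₁ = -2.285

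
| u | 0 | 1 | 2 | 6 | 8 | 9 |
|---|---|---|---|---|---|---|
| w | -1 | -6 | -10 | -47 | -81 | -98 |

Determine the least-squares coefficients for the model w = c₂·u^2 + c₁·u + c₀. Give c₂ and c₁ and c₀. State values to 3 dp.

c₂ = -0.992, c₁ = -1.773, c₀ = -2.053

Normal-equation sums: Σu^2·u^2 = 11970, Σu^2·u = 1466, Σu^2 = 186, Σu·u = 186, Σu = 26, Σ1 = 6.
For Xᵀw: Σu^2·w = -14860, Σu·w = -1838, Σw = -243.
XᵀX·[c₂, c₁, c₀]ᵀ = Xᵀw becomes [[11970, 1466, 186]; [1466, 186, 26]; [186, 26, 6]]·[c₂, c₁, c₀]ᵀ = [-14860, -1838, -243]ᵀ.
Row-reducing yields c₂ = -131/132, c₁ = -39/22, c₀ = -271/132.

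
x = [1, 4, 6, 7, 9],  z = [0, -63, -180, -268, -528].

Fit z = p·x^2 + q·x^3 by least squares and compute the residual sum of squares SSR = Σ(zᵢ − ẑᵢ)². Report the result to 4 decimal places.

Normal-equation sums: Σx^2·x^2 = 10515, Σx^2·x^3 = 84657, Σx^3·x^3 = 699843.
Right-hand side: Σx^2·z = -63388, Σx^3·z = -519748.
Normal equations: [[10515, 84657]; [84657, 699843]]·[p, q]ᵀ = [-63388, -519748]ᵀ.
det = 10515·699843 − 84657² = 192041496.
p = ((-63388)·699843 − 84657·(-519748))/192041496 = -1672878/889081; q = (10515·(-519748) − 84657·(-63388))/192041496 = -1373782/2667243.
Residuals: 6392416/2667243, 183883/2667243, -898668/889081, 2299168/2667243, -102624/889081; SSR = 20075483/2667243.

SSR = 7.5267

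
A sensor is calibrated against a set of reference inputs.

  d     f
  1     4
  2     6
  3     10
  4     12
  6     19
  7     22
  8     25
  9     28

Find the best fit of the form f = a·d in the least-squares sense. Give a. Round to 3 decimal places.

Entries of MᵀM: Σd·d = 260.
Right-hand side: Σd·f = 814.
So MᵀM·[a]ᵀ = Mᵀf: [[260]]·[a]ᵀ = [814]ᵀ.
a = 814/260 = 3.13077.

a = 3.131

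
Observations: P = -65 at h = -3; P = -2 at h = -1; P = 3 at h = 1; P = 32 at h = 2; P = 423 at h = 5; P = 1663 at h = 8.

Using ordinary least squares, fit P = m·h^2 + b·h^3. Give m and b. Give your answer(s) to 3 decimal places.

Sums needed: Σh^2·h^2 = 4820, Σh^2·h^3 = 35682, Σh^3·h^3 = 278564.
And Σh^2·P = 116551, Σh^3·P = 906347.
So AᵀA·[m, b]ᵀ = AᵀP: [[4820, 35682]; [35682, 278564]]·[m, b]ᵀ = [116551, 906347]ᵀ.
Eliminating b: 278564·(row 1) − 35682·(row 2) gives 69473356·m = 278564·116551 − 35682·906347 = 126639110, so m = 63319555/34736678.
Then b = (906347 − 35682·(63319555/34736678))/278564 = 104909879/34736678.

m = 1.823, b = 3.020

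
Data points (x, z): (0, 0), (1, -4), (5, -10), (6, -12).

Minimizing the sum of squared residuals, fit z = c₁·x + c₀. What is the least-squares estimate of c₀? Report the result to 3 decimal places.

With design matrix M, MᵀM = [[62, 12]; [12, 4]] and Mᵀz = [-126, -26]ᵀ.
Δ = 62·4 − 12² = 104.
c₁ = ((-126)·4 − 12·(-26))/104 = -24/13; c₀ = (62·(-26) − 12·(-126))/104 = -25/26.

c₀ = -0.962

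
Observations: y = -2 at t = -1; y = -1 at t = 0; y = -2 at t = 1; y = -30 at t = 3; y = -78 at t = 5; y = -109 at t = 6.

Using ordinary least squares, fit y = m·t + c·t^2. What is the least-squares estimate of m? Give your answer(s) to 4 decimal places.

Compute the Gram sums: Σt·t = 72, Σt·t^2 = 368, Σt^2·t^2 = 2004.
And Σt·y = -1134, Σt^2·y = -6148.
MᵀM·[m, c]ᵀ = Mᵀy becomes [[72, 368]; [368, 2004]]·[m, c]ᵀ = [-1134, -6148]ᵀ.
Eliminating c: 2004·(row 1) − 368·(row 2) gives 8864·m = 2004·(-1134) − 368·(-6148) = -10072, so m = -1259/1108.
Then c = ((-6148) − 368·(-1259/1108))/2004 = -792/277.

m = -1.1363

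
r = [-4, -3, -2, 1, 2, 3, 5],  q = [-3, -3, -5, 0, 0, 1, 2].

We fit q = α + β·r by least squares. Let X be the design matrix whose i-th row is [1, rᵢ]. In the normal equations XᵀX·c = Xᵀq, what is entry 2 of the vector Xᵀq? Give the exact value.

Entry 2 ↔ basis r, so (Xᵀq)_{2} = Σᵢ (r)·qᵢ = (-4)·(-3) + (-3)·(-3) + (-2)·(-5) + (1)·(0) + (2)·(0) + (3)·(1) + (5)·(2) = 44.

44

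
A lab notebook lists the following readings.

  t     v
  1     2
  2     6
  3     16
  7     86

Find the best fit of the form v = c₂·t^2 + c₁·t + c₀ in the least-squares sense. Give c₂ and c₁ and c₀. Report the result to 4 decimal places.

c₂ = 1.7860, c₁ = -0.2273, c₀ = 0.1086

The normal system MᵀM·[c₂, c₁, c₀]ᵀ = Mᵀv is [[2499, 379, 63]; [379, 63, 13]; [63, 13, 4]]·[c₂, c₁, c₀]ᵀ = [4384, 664, 110]ᵀ.
Inverting the 3×3 Gram matrix, [c₂, c₁, c₀]ᵀ = [1611/902, -5/22, 49/451]ᵀ.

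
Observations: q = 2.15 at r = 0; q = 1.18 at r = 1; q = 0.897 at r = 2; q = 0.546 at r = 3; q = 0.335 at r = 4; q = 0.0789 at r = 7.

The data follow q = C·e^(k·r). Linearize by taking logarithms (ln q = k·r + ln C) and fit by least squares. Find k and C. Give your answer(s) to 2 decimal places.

k = -0.47, C = 2.11

With ln qᵢ as the transformed response and rᵢ as the regressor:
Σr = 17.0000, Σ(r)² = 79.0000, Σln q = -3.4161, Σr·ln q = -24.0188.
Equations: 79.0000·k + 17.0000·ln C = -24.0188;  17.0000·k + 6·ln C = -3.4161.
Slope k = (n·Σr·ln q − Σr·Σln q)/(n·Σ(r)² − (Σr)²) = (6·-24.0188 − 17.0000·-3.4161)/185.0000 = -0.46508; ln C = (Σln q − k·Σr)/n = 0.74839, so C = exp(0.74839) = 2.11359.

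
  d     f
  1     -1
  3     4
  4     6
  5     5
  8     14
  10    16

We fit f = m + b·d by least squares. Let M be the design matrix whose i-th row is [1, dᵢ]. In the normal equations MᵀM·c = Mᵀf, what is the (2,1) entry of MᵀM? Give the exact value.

31

Row 2 ↔ basis d, column 1 ↔ basis 1, so (MᵀM)_{2,1} = Σᵢ d = (1)·(1) + (3)·(1) + (4)·(1) + (5)·(1) + (8)·(1) + (10)·(1) = 31.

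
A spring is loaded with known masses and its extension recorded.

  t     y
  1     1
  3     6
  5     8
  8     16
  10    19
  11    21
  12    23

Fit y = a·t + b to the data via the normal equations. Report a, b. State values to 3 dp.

a = 1.989, b = -0.781

XᵀX·[a, b]ᵀ = Xᵀy reads: 464·a + 50·b = 884;  50·a + 7·b = 94.
Δ = 464·7 − 50² = 748.
a = (884·7 − 50·94)/748 = 372/187; b = (464·94 − 50·884)/748 = -146/187.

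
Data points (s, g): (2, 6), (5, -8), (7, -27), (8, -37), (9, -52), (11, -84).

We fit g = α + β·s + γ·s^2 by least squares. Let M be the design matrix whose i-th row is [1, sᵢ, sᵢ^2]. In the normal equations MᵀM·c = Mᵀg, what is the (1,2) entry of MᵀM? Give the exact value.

Row 1 ↔ basis 1, column 2 ↔ basis s, so (MᵀM)_{1,2} = Σᵢ s = (1)·(2) + (1)·(5) + (1)·(7) + (1)·(8) + (1)·(9) + (1)·(11) = 42.

42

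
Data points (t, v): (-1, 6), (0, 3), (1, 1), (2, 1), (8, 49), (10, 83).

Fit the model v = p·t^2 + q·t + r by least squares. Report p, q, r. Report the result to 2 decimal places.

The normal equations are: 14114·p + 1520·q + 170·r = 11447;  1520·p + 170·q + 20·r = 1219;  170·p + 20·q + 6·r = 143.
(Σt^2·t^2 = 14114, Σt^2·t = 1520, Σt^2 = 170, Σt·t = 170, Σt = 20, Σ1 = 6, Σt^2·v = 11447, Σt·v = 1219, Σv = 143.)
Inverting the 3×3 Gram matrix, [p, q, r]ᵀ = [4237/3891, -111373/38910, 6541/2594]ᵀ.

p = 1.09, q = -2.86, r = 2.52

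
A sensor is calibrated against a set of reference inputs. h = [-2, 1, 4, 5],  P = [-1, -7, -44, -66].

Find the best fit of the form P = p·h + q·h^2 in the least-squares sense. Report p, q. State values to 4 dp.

With design matrix M, MᵀM = [[46, 182]; [182, 898]] and MᵀP = [-511, -2365]ᵀ.
Determinant 46·898 − 182² = 8184.
p = ((-511)·898 − 182·(-2365))/8184 = -3556/1023; q = (46·(-2365) − 182·(-511))/8184 = -3947/2046.

p = -3.4761, q = -1.9291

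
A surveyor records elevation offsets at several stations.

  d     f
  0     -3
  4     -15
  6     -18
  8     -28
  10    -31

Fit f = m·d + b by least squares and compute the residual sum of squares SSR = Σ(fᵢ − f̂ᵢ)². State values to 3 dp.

SSR = 9.824

The normal system MᵀM·[m, b]ᵀ = Mᵀf is [[216, 28]; [28, 5]]·[m, b]ᵀ = [-702, -95]ᵀ.
Eliminating b: 5·(row 1) − 28·(row 2) gives 296·m = 5·(-702) − 28·(-95) = -850, so m = -425/148.
Then b = ((-95) − 28·(-425/148))/5 = -108/37.
Residuals: -3/37, -22/37, 159/74, -78/37, 47/74; SSR = 727/74.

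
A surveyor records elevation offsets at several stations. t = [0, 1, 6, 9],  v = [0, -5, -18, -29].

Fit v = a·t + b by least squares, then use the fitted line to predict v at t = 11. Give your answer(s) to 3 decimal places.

v̂ = -34.519

With design matrix A, AᵀA = [[118, 16]; [16, 4]] and Aᵀv = [-374, -52]ᵀ.
det = 118·4 − 16² = 216.
a = ((-374)·4 − 16·(-52))/216 = -83/27; b = (118·(-52) − 16·(-374))/216 = -19/27.
At t = 11: v̂ = (-83/27)·(11) + (-19/27)·(1) = -932/27.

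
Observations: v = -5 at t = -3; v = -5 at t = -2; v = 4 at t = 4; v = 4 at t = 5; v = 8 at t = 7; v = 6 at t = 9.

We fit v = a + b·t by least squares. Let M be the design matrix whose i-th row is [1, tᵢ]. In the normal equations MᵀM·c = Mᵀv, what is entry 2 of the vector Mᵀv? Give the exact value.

171

Entry 2 ↔ basis t, so (Mᵀv)_{2} = Σᵢ (t)·vᵢ = (-3)·(-5) + (-2)·(-5) + (4)·(4) + (5)·(4) + (7)·(8) + (9)·(6) = 171.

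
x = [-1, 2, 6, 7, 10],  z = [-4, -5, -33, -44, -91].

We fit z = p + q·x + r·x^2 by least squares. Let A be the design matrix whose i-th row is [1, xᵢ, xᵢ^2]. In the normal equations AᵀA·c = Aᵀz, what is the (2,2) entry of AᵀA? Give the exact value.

Row 2 ↔ basis x, column 2 ↔ basis x, so (AᵀA)_{2,2} = Σᵢ (x)·(x) = (-1)·(-1) + (2)·(2) + (6)·(6) + (7)·(7) + (10)·(10) = 190.

190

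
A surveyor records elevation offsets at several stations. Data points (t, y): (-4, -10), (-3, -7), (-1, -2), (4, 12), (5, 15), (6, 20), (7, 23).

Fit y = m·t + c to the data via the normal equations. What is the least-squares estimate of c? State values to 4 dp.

Sums needed: Σt·t = 152, Σt = 14, Σ1 = 7.
Moment sums: Σt·y = 467, Σy = 51.
So MᵀM·[m, c]ᵀ = Mᵀy: [[152, 14]; [14, 7]]·[m, c]ᵀ = [467, 51]ᵀ.
Eliminating c: 7·(row 1) − 14·(row 2) gives 868·m = 7·467 − 14·51 = 2555, so m = 365/124.
Then c = (51 − 14·(365/124))/7 = 607/434.

c = 1.3986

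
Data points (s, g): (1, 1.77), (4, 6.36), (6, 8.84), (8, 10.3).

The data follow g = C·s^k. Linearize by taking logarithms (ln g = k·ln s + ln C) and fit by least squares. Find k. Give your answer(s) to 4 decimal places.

With ln gᵢ as the transformed response and ln sᵢ as the regressor:
Σln s = 5.2575, Σ(ln s)² = 9.4563, Σln g = 6.9324, Σln s·ln g = 11.3190.
Equations: 9.4563·k + 5.2575·ln C = 11.3190;  5.2575·k + 4·ln C = 6.9324.
Δ = 9.4563·4 − (5.2575)² = 10.1839; k = (11.3190·4 − 5.2575·6.9324)/10.1839 = 0.86693, ln C = (9.4563·6.9324 − 5.2575·11.3190)/10.1839 = 0.59364.

k = 0.8669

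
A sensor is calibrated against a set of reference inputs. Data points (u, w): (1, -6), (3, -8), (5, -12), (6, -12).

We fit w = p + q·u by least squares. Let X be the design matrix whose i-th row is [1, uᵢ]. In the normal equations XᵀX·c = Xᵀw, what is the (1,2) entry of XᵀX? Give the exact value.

15

Row 1 ↔ basis 1, column 2 ↔ basis u, so (XᵀX)_{1,2} = Σᵢ u = (1)·(1) + (1)·(3) + (1)·(5) + (1)·(6) = 15.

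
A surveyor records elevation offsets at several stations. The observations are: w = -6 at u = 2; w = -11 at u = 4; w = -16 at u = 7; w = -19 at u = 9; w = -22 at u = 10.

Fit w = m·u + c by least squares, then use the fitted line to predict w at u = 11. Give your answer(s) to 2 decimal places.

From the data, Σu·u = 250, Σu = 32, Σ1 = 5.
Moment sums: Σu·w = -559, Σw = -74.
Determinant 250·5 − 32² = 226.
m = ((-559)·5 − 32·(-74))/226 = -427/226; c = (250·(-74) − 32·(-559))/226 = -306/113.
At u = 11: ŵ = (-427/226)·(11) + (-306/113)·(1) = -5309/226.

ŵ = -23.49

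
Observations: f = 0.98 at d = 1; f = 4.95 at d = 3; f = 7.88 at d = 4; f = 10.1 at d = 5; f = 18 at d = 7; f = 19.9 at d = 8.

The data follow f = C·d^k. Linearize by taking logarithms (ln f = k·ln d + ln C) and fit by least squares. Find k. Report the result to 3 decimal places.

k = 1.466

Linearized form: ln f = k·ln d + ln C. From the 6 transformed points,
AᵀA = [[13.8297, 8.1197]; [8.1197, 6]], rhs = [20.1842, 11.8371]ᵀ  (here Σln d = 8.1197, Σ(ln d)² = 13.8297, Σln f = 11.8371, Σln d·ln f = 20.1842).
Δ = 13.8297·6 − (8.1197)² = 17.0487; k = (20.1842·6 − 8.1197·11.8371)/17.0487 = 1.46587, ln C = (13.8297·11.8371 − 8.1197·20.1842)/17.0487 = -0.01088.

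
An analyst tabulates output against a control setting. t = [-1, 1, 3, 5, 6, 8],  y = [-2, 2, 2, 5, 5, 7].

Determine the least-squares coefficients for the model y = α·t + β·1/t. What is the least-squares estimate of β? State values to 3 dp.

β = 1.055

Forming XᵀX = [[136, 6]; [6, 31601/14400]] and Xᵀy = [121, 59/8]ᵀ gives XᵀX·[α, β]ᵀ = Xᵀy.
Determinant 136·(31601/14400) − 6² = 472417/1800.
α = (121·(31601/14400) − 6·(59/8))/(472417/1800) = 3186521/3779336; β = (136·(59/8) − 6·121)/(472417/1800) = 498600/472417.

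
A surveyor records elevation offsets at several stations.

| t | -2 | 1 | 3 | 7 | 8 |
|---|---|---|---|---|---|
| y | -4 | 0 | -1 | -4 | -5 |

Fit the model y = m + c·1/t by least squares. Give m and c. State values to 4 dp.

m = -3.4778, c = 3.0777

Normal-equation sums: Σ1 = 5, Σ1/t = 185/168, Σ1/t·1/t = 39433/28224.
Right-hand side: Σy = -14, Σ1/t·y = 79/168.
Δ = 5·(39433/28224) − (185/168)² = 40735/7056.
m = ((-14)·(39433/28224) − (185/168)·(79/168))/(40735/7056) = -566677/162940; c = (5·(79/168) − (185/168)·(-14))/(40735/7056) = 25074/8147.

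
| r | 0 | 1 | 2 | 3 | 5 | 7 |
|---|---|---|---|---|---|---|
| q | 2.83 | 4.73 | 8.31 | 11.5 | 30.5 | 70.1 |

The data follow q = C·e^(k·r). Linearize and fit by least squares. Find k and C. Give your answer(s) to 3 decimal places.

With ln qᵢ as the transformed response and rᵢ as the regressor:
Σr = 18.0000, Σ(r)² = 88.0000, Σln q = 14.8217, Σr·ln q = 59.9540.
Equations: 88.0000·k + 18.0000·ln C = 59.9540;  18.0000·k + 6·ln C = 14.8217.
Slope k = (n·Σr·ln q − Σr·Σln q)/(n·Σ(r)² − (Σr)²) = (6·59.9540 − 18.0000·14.8217)/204.0000 = 0.45556; ln C = (Σln q − k·Σr)/n = 1.10360, so C = exp(1.10360) = 3.01500.

k = 0.456, C = 3.015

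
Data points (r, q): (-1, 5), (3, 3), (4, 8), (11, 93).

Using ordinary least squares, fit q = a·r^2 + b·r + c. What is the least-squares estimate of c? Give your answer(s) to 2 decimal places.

c = 1.64

Forming XᵀX = [[14979, 1421, 147]; [1421, 147, 17]; [147, 17, 4]] and Xᵀq = [11413, 1059, 109]ᵀ gives XᵀX·[a, b, c]ᵀ = Xᵀq.
Row-reducing yields a = 3051/3148, b = -96337/40924, c = 16749/10231.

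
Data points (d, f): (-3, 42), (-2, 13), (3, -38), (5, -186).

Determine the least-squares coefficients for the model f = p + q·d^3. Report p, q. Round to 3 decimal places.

Entries of XᵀX: Σ1 = 4, Σd^3 = 117, Σd^3·d^3 = 17147.
For Xᵀf: Σf = -169, Σd^3·f = -25514.
XᵀX·[p, q]ᵀ = Xᵀf becomes [[4, 117]; [117, 17147]]·[p, q]ᵀ = [-169, -25514]ᵀ.
Determinant 4·17147 − 117² = 54899.
p = ((-169)·17147 − 117·(-25514))/54899 = 6715/4223; q = (4·(-25514) − 117·(-169))/54899 = -82283/54899.

p = 1.590, q = -1.499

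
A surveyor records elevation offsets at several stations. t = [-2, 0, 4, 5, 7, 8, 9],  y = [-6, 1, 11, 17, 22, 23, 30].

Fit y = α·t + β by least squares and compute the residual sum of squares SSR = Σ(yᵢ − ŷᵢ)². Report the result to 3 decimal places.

MᵀM·[α, β]ᵀ = Mᵀy reads: 239·α + 31·β = 749;  31·α + 7·β = 98.
Δ = 239·7 − 31² = 712.
α = (749·7 − 31·98)/712 = 2205/712; β = (239·98 − 31·749)/712 = 203/712.
Residuals: -65/712, 509/712, -1191/712, 219/178, 13/356, -1467/712, 164/89; SSR = 8881/712.

SSR = 12.473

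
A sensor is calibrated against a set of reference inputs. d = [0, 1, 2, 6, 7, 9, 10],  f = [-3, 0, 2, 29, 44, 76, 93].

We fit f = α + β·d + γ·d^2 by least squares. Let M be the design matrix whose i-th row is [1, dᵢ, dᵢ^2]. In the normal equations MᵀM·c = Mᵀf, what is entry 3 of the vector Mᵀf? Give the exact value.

18664

Entry 3 ↔ basis d^2, so (Mᵀf)_{3} = Σᵢ (d^2)·fᵢ = (0)·(-3) + (1)·(0) + (4)·(2) + (36)·(29) + (49)·(44) + (81)·(76) + (100)·(93) = 18664.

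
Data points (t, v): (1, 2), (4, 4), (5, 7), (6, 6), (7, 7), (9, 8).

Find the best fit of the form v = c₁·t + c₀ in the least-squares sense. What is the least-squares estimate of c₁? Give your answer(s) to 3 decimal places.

Forming AᵀA = [[208, 32]; [32, 6]] and Aᵀv = [210, 34]ᵀ gives AᵀA·[c₁, c₀]ᵀ = Aᵀv.
Eliminating c₀: 6·(row 1) − 32·(row 2) gives 224·c₁ = 6·210 − 32·34 = 172, so c₁ = 43/56.
Then c₀ = (34 − 32·(43/56))/6 = 11/7.

c₁ = 0.768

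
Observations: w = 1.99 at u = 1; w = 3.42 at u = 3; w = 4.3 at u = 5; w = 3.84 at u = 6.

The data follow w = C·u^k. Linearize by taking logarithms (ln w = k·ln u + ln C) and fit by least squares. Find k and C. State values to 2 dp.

Let Y = ln w. Fitting Y = k·ln u + ln C by least squares:
XᵀX = [[7.0076, 4.4998]; [4.4998, 4]], rhs = [6.1092, 4.7219]ᵀ  (here Σln u = 4.4998, Σ(ln u)² = 7.0076, Σln w = 4.7219, Σln u·ln w = 6.1092).
Δ = 7.0076·4 − (4.4998)² = 7.7823; k = (6.1092·4 − 4.4998·4.7219)/7.7823 = 0.40982, ln C = (7.0076·4.7219 − 4.4998·6.1092)/7.7823 = 0.71943, so C = exp(0.71943) = 2.05327.

k = 0.41, C = 2.05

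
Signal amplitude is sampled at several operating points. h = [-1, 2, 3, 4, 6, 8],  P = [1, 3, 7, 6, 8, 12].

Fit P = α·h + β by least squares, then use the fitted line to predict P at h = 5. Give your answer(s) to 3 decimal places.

Setting ∂/∂α … = 0 gives: 130·α + 22·β = 194;  22·α + 6·β = 37.
Eliminating β: 6·(row 1) − 22·(row 2) gives 296·α = 6·194 − 22·37 = 350, so α = 175/148.
Then β = (37 − 22·(175/148))/6 = 271/148.
At h = 5: P̂ = (175/148)·(5) + (271/148)·(1) = 573/74.

P̂ = 7.743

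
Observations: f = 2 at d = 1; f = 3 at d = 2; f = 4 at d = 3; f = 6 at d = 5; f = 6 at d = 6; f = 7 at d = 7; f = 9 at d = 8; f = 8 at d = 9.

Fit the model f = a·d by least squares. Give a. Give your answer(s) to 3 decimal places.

a = 1.037

The normal system AᵀA·[a]ᵀ = Aᵀf is [[269]]·[a]ᵀ = [279]ᵀ.
Hence a = 279 / 269 ≈ 1.03717.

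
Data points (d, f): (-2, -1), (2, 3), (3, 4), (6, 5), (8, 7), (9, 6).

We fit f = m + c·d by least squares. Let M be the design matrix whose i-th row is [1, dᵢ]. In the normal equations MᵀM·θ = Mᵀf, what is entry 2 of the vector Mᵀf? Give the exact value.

Entry 2 ↔ basis d, so (Mᵀf)_{2} = Σᵢ (d)·fᵢ = (-2)·(-1) + (2)·(3) + (3)·(4) + (6)·(5) + (8)·(7) + (9)·(6) = 160.

160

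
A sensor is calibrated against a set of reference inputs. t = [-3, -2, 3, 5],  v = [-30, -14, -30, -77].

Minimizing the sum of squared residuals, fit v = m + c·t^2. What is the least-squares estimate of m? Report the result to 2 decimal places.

The normal system XᵀX·[m, c]ᵀ = Xᵀv is [[4, 47]; [47, 803]]·[m, c]ᵀ = [-151, -2521]ᵀ.
Determinant 4·803 − 47² = 1003.
m = ((-151)·803 − 47·(-2521))/1003 = -2766/1003; c = (4·(-2521) − 47·(-151))/1003 = -2987/1003.

m = -2.76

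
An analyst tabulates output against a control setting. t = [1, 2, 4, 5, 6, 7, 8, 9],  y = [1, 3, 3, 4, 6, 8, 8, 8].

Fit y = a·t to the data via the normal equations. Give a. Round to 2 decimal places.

Entries of MᵀM: Σt·t = 276.
Moment sums: Σt·y = 267.
So MᵀM·[a]ᵀ = Mᵀy: [[276]]·[a]ᵀ = [267]ᵀ.
Hence a = 267 / 276 ≈ 0.967391.

a = 0.97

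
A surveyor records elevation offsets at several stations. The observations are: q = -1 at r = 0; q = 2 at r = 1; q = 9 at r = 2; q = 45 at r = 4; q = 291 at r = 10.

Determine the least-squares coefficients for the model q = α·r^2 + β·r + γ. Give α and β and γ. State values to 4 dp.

α = 2.9675, β = -0.4698, γ = -1.0160

From the data, Σr^2·r^2 = 10273, Σr^2·r = 1073, Σr^2 = 121, Σr·r = 121, Σr = 17, Σ1 = 5.
Moment sums: Σr^2·q = 29858, Σr·q = 3110, Σq = 346.
AᵀA·[α, β, γ]ᵀ = Aᵀq becomes [[10273, 1073, 121]; [1073, 121, 17]; [121, 17, 5]]·[α, β, γ]ᵀ = [29858, 3110, 346]ᵀ.
Inverting the 3×3 Gram matrix, [α, β, γ]ᵀ = [24553/8274, -3887/8274, -1401/1379]ᵀ.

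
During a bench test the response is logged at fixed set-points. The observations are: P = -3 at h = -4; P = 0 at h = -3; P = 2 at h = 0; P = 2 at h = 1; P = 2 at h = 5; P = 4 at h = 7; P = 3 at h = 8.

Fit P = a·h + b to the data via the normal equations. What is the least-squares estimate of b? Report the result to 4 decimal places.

b = 0.6050

Setting ∂/∂a … = 0 gives: 164·a + 14·b = 76;  14·a + 7·b = 10.
(Σh·h = 164, Σh = 14, Σ1 = 7, Σh·P = 76, ΣP = 10.)
Δ = 164·7 − 14² = 952.
a = (76·7 − 14·10)/952 = 7/17; b = (164·10 − 14·76)/952 = 72/119.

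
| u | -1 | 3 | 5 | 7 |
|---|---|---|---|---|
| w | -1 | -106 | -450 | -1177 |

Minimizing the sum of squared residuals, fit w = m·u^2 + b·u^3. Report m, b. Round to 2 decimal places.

m = -2.84, b = -3.03

Compute the Gram sums: Σu^2·u^2 = 3108, Σu^2·u^3 = 20174, Σu^3·u^3 = 134004.
And Σu^2·w = -69878, Σu^3·w = -462822.
So AᵀA·[m, b]ᵀ = Aᵀw: [[3108, 20174]; [20174, 134004]]·[m, b]ᵀ = [-69878, -462822]ᵀ.
det = 3108·134004 − 20174² = 9494156.
m = ((-69878)·134004 − 20174·(-462822))/9494156 = -6740121/2373539; b = (3108·(-462822) − 20174·(-69878))/9494156 = -1026143/339077.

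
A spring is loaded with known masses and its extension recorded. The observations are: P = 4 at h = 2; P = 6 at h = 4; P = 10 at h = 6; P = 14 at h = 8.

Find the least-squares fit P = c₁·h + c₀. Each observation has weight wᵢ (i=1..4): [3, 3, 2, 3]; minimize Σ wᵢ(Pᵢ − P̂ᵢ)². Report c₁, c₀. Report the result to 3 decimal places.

Sums needed: Σwᵢ·h·h = 324, Σwᵢ·h = 54, Σwᵢ·1 = 11.
For XᵀWP: Σwᵢ·h·P = 552, Σwᵢ·P = 92.
So XᵀWX·[c₁, c₀]ᵀ = XᵀWP: [[324, 54]; [54, 11]]·[c₁, c₀]ᵀ = [552, 92]ᵀ.
Δ = 324·11 − 54² = 648.
c₁ = (552·11 − 54·92)/648 = 46/27; c₀ = (324·92 − 54·552)/648 = 0.

c₁ = 1.704, c₀ = 0.000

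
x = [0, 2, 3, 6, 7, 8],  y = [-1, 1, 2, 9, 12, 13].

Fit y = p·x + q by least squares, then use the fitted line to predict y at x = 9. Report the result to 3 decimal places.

Forming MᵀM = [[162, 26]; [26, 6]] and Mᵀy = [250, 36]ᵀ gives MᵀM·[p, q]ᵀ = Mᵀy.
det = 162·6 − 26² = 296.
p = (250·6 − 26·36)/296 = 141/74; q = (162·36 − 26·250)/296 = -167/74.
At x = 9: ŷ = (141/74)·(9) + (-167/74)·(1) = 551/37.

ŷ = 14.892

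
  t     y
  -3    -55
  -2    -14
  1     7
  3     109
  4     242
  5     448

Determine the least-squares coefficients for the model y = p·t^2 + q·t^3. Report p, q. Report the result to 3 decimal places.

p = 2.942, q = 3.009

XᵀX·[p, q]ᵀ = Xᵀy reads: 1060·p + 4118·q = 15509;  4118·p + 21244·q = 76035.
Determinant 1060·21244 − 4118² = 5560716.
p = (15509·21244 − 4118·76035)/5560716 = 8180533/2780358; q = (1060·76035 − 4118·15509)/5560716 = 8365519/2780358.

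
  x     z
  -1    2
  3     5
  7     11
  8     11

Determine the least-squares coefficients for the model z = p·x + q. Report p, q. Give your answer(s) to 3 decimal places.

Entries of MᵀM: Σx·x = 123, Σx = 17, Σ1 = 4.
And Σx·z = 178, Σz = 29.
Normal equations: [[123, 17]; [17, 4]]·[p, q]ᵀ = [178, 29]ᵀ.
Determinant 123·4 − 17² = 203.
p = (178·4 − 17·29)/203 = 219/203; q = (123·29 − 17·178)/203 = 541/203.

p = 1.079, q = 2.665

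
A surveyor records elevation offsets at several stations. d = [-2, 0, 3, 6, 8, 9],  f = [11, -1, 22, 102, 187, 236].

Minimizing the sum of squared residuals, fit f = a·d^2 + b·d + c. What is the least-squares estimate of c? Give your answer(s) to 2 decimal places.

c = -2.18

From the data, Σd^2·d^2 = 12050, Σd^2·d = 1476, Σd^2 = 194, Σd·d = 194, Σd = 24, Σ1 = 6.
Moment sums: Σd^2·f = 34998, Σd·f = 4276, Σf = 557.
Inverting the 3×3 Gram matrix, [a, b, c]ᵀ = [85/28, -11/14, -61/28]ᵀ.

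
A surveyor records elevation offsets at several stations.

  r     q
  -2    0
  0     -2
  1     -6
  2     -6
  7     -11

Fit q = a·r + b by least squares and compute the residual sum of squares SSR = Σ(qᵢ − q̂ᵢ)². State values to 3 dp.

Setting ∂/∂a … = 0 gives: 58·a + 8·b = -95;  8·a + 5·b = -25.
Eliminating b: 5·(row 1) − 8·(row 2) gives 226·a = 5·(-95) − 8·(-25) = -275, so a = -275/226.
Then b = ((-25) − 8·(-275/226))/5 = -345/113.
Residuals: 70/113, 119/113, -391/226, -58/113, 129/226; SSR = 1147/226.

SSR = 5.075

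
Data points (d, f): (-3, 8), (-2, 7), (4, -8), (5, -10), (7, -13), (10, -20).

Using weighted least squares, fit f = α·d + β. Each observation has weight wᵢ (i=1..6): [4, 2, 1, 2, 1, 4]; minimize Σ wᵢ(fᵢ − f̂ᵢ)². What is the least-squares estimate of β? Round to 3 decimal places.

From the data, Σwᵢ·d·d = 559, Σwᵢ·d = 45, Σwᵢ·1 = 14.
And Σwᵢ·d·f = -1147, Σwᵢ·f = -75.
AᵀWA·[α, β]ᵀ = AᵀWf becomes [[559, 45]; [45, 14]]·[α, β]ᵀ = [-1147, -75]ᵀ.
det = 559·14 − 45² = 5801.
α = ((-1147)·14 − 45·(-75))/5801 = -12683/5801; β = (559·(-75) − 45·(-1147))/5801 = 9690/5801.

β = 1.670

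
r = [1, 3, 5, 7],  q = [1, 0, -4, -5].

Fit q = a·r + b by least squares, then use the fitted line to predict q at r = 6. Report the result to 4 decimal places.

q̂ = -4.2000

From the data, Σr·r = 84, Σr = 16, Σ1 = 4.
For Mᵀq: Σr·q = -54, Σq = -8.
So MᵀM·[a, b]ᵀ = Mᵀq: [[84, 16]; [16, 4]]·[a, b]ᵀ = [-54, -8]ᵀ.
Δ = 84·4 − 16² = 80.
a = ((-54)·4 − 16·(-8))/80 = -11/10; b = (84·(-8) − 16·(-54))/80 = 12/5.
At r = 6: q̂ = (-11/10)·(6) + (12/5)·(1) = -21/5.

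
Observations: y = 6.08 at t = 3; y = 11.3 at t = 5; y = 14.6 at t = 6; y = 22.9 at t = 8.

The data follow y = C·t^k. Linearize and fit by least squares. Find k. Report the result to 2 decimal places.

k = 1.34

Let Y = ln y. Fitting Y = k·ln t + ln C by least squares:
Sums: Σln t = 6.5793, Σ(ln t)² = 11.3317, Σln y = 10.0420, Σln t·ln y = 17.2003.
Normal system: [[11.3317, 6.5793]; [6.5793, 4]]·[k, ln C]ᵀ = [17.2003, 10.0420]ᵀ.
Slope k = (n·Σln t·ln y − Σln t·Σln y)/(n·Σ(ln t)² − (Σln t)²) = (4·17.2003 − 6.5793·10.0420)/2.0403 = 1.33935; ln C = (Σln y − k·Σln t)/n = 0.30751.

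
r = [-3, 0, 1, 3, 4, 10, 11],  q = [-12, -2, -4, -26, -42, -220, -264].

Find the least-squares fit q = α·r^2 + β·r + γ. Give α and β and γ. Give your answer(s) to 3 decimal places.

Normal-equation sums: Σr^2·r^2 = 25060, Σr^2·r = 2396, Σr^2 = 256, Σr·r = 256, Σr = 26, Σ1 = 7.
Right-hand side: Σr^2·q = -54962, Σr·q = -5318, Σq = -570.
MᵀM·[α, β, γ]ᵀ = Mᵀq becomes [[25060, 2396, 256]; [2396, 256, 26]; [256, 26, 7]]·[α, β, γ]ᵀ = [-54962, -5318, -570]ᵀ.
Inverting the 3×3 Gram matrix, [α, β, γ]ᵀ = [-39541/20136, -137555/60408, -34903/30204]ᵀ.

α = -1.964, β = -2.277, γ = -1.156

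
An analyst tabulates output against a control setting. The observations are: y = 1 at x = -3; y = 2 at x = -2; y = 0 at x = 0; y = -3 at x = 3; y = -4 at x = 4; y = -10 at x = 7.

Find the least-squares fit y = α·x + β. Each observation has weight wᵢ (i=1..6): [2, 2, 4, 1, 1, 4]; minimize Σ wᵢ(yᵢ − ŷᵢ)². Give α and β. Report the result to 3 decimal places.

α = -1.215, β = -0.760

Entries of AᵀWA: Σwᵢ·x·x = 247, Σwᵢ·x = 25, Σwᵢ·1 = 14.
For AᵀWy: Σwᵢ·x·y = -319, Σwᵢ·y = -41.
Normal equations: [[247, 25]; [25, 14]]·[α, β]ᵀ = [-319, -41]ᵀ.
Eliminating β: 14·(row 1) − 25·(row 2) gives 2833·α = 14·(-319) − 25·(-41) = -3441, so α = -3441/2833.
Then β = ((-41) − 25·(-3441/2833))/14 = -2152/2833.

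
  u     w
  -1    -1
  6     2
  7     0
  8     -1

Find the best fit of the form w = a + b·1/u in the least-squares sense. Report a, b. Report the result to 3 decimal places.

AᵀA·[a, b]ᵀ = Aᵀw reads: 4·a + (-95/168)·b = 0;  (-95/168)·a + (30025/28224)·b = 29/24.
(Σ1 = 4, Σ1/u = -95/168, Σ1/u·1/u = 30025/28224, Σw = 0, Σ1/u·w = 29/24.)
Δ = 4·(30025/28224) − (-95/168)² = 37025/9408.
a = (0·(30025/28224) − (-95/168)·(29/24))/(37025/9408) = 3857/22215; b = (4·(29/24) − (-95/168)·0)/(37025/9408) = 45472/37025.

a = 0.174, b = 1.228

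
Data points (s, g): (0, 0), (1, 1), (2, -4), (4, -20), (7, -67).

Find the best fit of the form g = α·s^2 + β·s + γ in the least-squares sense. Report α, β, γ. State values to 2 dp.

α = -1.52, β = 1.00, γ = 0.50

Normal-equation sums: Σs^2·s^2 = 2674, Σs^2·s = 416, Σs^2 = 70, Σs·s = 70, Σs = 14, Σ1 = 5.
Moment sums: Σs^2·g = -3618, Σs·g = -556, Σg = -90.
Row-reducing yields α = -653/429, β = 430/429, γ = 72/143.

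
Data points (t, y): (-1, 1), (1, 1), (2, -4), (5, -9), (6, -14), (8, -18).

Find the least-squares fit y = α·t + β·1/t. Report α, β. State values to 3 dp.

The normal equations are: 131·α + 6·β = -281;  6·α + (33601/14400)·β = -503/60.
Δ = 131·(33601/14400) − 6² = 3883331/14400.
α = ((-281)·(33601/14400) − 6·(-503/60))/(3883331/14400) = -8717561/3883331; β = (131·(-503/60) − 6·(-281))/(3883331/14400) = 8464080/3883331.

α = -2.245, β = 2.180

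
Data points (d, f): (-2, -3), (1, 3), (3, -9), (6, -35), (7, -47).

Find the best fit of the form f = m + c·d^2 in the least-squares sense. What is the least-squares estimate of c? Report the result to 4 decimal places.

Normal-equation sums: Σ1 = 5, Σd^2 = 99, Σd^2·d^2 = 3795.
And Σf = -91, Σd^2·f = -3653.
det = 5·3795 − 99² = 9174.
m = ((-91)·3795 − 99·(-3653))/9174 = 247/139; c = (5·(-3653) − 99·(-91))/9174 = -4628/4587.

c = -1.0089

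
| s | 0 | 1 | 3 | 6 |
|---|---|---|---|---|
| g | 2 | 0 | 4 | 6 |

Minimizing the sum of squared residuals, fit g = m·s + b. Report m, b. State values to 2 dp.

m = 0.86, b = 0.86

The normal equations are: 46·m + 10·b = 48;  10·m + 4·b = 12.
(Σs·s = 46, Σs = 10, Σ1 = 4, Σs·g = 48, Σg = 12.)
Eliminating b: 4·(row 1) − 10·(row 2) gives 84·m = 4·48 − 10·12 = 72, so m = 6/7.
Then b = (12 − 10·(6/7))/4 = 6/7.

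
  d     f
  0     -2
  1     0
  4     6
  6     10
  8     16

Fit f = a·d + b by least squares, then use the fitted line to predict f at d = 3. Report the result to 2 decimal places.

f̂ = 4.25

Normal-equation sums: Σd·d = 117, Σd = 19, Σ1 = 5.
Moment sums: Σd·f = 212, Σf = 30.
Normal equations: [[117, 19]; [19, 5]]·[a, b]ᵀ = [212, 30]ᵀ.
Eliminating b: 5·(row 1) − 19·(row 2) gives 224·a = 5·212 − 19·30 = 490, so a = 35/16.
Then b = (30 − 19·(35/16))/5 = -37/16.
At d = 3: f̂ = (35/16)·(3) + (-37/16)·(1) = 17/4.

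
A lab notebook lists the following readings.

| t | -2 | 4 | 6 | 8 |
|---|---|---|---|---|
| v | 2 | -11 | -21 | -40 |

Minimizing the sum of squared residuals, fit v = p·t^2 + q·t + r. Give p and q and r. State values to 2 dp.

Entries of XᵀX: Σt^2·t^2 = 5664, Σt^2·t = 784, Σt^2 = 120, Σt·t = 120, Σt = 16, Σ1 = 4.
And Σt^2·v = -3484, Σt·v = -494, Σv = -70.
So XᵀX·[p, q, r]ᵀ = Xᵀv: [[5664, 784, 120]; [784, 120, 16]; [120, 16, 4]]·[p, q, r]ᵀ = [-3484, -494, -70]ᵀ.
Solving the 3×3 system (Gaussian elimination) gives p = -389/724, q = -655/724, r = 405/181.

p = -0.54, q = -0.90, r = 2.24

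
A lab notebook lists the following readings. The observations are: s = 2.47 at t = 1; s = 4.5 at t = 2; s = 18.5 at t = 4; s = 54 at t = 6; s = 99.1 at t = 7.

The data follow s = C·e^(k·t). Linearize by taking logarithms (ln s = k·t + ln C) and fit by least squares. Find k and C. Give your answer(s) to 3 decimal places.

k = 0.617, C = 1.368

Let Y = ln s. Fitting Y = k·t + ln C by least squares:
Σt = 20.0000, Σ(t)² = 106.0000, Σln s = 13.9112, Σt·ln s = 71.6903.
Equations: 106.0000·k + 20.0000·ln C = 71.6903;  20.0000·k + 5·ln C = 13.9112.
Δ = 106.0000·5 − (20.0000)² = 130.0000; k = (71.6903·5 − 20.0000·13.9112)/130.0000 = 0.61714, ln C = (106.0000·13.9112 − 20.0000·71.6903)/130.0000 = 0.31369, so C = exp(0.31369) = 1.36847.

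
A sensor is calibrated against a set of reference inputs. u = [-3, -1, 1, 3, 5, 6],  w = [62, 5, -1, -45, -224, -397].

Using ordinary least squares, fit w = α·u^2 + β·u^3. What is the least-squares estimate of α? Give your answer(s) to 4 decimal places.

Compute the Gram sums: Σu^2·u^2 = 2085, Σu^2·u^3 = 10901, Σu^3·u^3 = 63741.
Moment sums: Σu^2·w = -19735, Σu^3·w = -116647.
Δ = 2085·63741 − 10901² = 14068184.
α = ((-19735)·63741 − 10901·(-116647))/14068184 = 1705039/1758523; β = (2085·(-116647) − 10901·(-19735))/14068184 = -3509720/1758523.

α = 0.9696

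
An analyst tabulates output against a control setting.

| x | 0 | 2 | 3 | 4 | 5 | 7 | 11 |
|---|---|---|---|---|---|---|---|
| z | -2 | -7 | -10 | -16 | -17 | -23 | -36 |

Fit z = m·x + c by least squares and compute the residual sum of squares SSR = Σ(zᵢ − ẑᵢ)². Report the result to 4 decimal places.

Compute the Gram sums: Σx·x = 224, Σx = 32, Σ1 = 7.
For Aᵀz: Σx·z = -750, Σz = -111.
So AᵀA·[m, c]ᵀ = Aᵀz: [[224, 32]; [32, 7]]·[m, c]ᵀ = [-750, -111]ᵀ.
det = 224·7 − 32² = 544.
m = ((-750)·7 − 32·(-111))/544 = -849/272; c = (224·(-111) − 32·(-750))/544 = -27/17.
Residuals: -7/17, 113/136, 259/272, -131/68, 53/272, 7/16, -21/272; SSR = 777/136.

SSR = 5.7132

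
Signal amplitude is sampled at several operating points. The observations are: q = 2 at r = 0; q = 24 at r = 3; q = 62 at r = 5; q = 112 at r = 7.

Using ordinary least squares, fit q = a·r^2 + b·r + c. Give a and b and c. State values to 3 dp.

a = 2.011, b = 1.738, c = 1.756

Forming XᵀX = [[3107, 495, 83]; [495, 83, 15]; [83, 15, 4]] and Xᵀq = [7254, 1166, 200]ᵀ gives XᵀX·[a, b, c]ᵀ = Xᵀq.
Solving the 3×3 system (Gaussian elimination) gives a = 3296/1639, b = 2848/1639, c = 2878/1639.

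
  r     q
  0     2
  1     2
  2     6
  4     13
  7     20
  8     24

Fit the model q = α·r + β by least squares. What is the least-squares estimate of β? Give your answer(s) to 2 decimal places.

Sums needed: Σr·r = 134, Σr = 22, Σ1 = 6.
For Xᵀq: Σr·q = 398, Σq = 67.
Eliminating β: 6·(row 1) − 22·(row 2) gives 320·α = 6·398 − 22·67 = 914, so α = 457/160.
Then β = (67 − 22·(457/160))/6 = 111/160.

β = 0.69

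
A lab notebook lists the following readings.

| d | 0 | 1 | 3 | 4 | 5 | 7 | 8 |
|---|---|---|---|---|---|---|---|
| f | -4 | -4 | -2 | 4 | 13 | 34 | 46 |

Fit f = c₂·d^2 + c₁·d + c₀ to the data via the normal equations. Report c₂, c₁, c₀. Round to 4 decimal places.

c₂ = 1.0587, c₁ = -2.1425, c₀ = -3.8047

AᵀA·[c₂, c₁, c₀]ᵀ = Aᵀf reads: 7460·c₂ + 1072·c₁ + 164·c₀ = 4977;  1072·c₂ + 164·c₁ + 28·c₀ = 677;  164·c₂ + 28·c₁ + 7·c₀ = 87.
(Σd^2·d^2 = 7460, Σd^2·d = 1072, Σd^2 = 164, Σd·d = 164, Σd = 28, Σ1 = 7, Σd^2·f = 4977, Σd·f = 677, Σf = 87.)
Row-reducing yields c₂ = 2147/2028, c₁ = -4345/2028, c₀ = -643/169.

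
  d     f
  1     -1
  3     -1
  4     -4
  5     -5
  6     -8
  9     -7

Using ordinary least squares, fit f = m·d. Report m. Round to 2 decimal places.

m = -0.93

From the data, Σd·d = 168.
Moment sums: Σd·f = -156.
m = (-156)/168 = -0.928571.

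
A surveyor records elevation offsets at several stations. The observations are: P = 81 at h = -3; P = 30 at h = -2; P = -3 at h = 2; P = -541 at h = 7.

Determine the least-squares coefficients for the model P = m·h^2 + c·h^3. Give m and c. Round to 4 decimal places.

Sums needed: Σh^2·h^2 = 2514, Σh^2·h^3 = 16564, Σh^3·h^3 = 118506.
For XᵀP: Σh^2·P = -25672, Σh^3·P = -188014.
XᵀX·[m, c]ᵀ = XᵀP becomes [[2514, 16564]; [16564, 118506]]·[m, c]ᵀ = [-25672, -188014]ᵀ.
Δ = 2514·118506 − 16564² = 23557988.
m = ((-25672)·118506 − 16564·(-188014))/23557988 = 1058498/346441; c = (2514·(-188014) − 16564·(-25672))/23557988 = -697591/346441.

m = 3.0553, c = -2.0136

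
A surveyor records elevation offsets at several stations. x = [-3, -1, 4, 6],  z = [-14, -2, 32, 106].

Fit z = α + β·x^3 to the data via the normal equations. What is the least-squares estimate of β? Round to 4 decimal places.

β = 0.4954

Entries of MᵀM: Σ1 = 4, Σx^3 = 252, Σx^3·x^3 = 51482.
For Mᵀz: Σz = 122, Σx^3·z = 25324.
Determinant 4·51482 − 252² = 142424.
α = (122·51482 − 252·25324)/142424 = -25211/35606; β = (4·25324 − 252·122)/142424 = 8819/17803.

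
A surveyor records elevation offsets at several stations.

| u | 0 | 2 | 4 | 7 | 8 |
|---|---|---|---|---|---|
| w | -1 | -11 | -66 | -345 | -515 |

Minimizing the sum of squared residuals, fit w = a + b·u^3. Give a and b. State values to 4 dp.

a = -1.9075, b = -1.0016

The normal equations are: 5·a + 927·b = -938;  927·a + 383953·b = -386327.
Determinant 5·383953 − 927² = 1060436.
a = ((-938)·383953 − 927·(-386327))/1060436 = -2022785/1060436; b = (5·(-386327) − 927·(-938))/1060436 = -1062109/1060436.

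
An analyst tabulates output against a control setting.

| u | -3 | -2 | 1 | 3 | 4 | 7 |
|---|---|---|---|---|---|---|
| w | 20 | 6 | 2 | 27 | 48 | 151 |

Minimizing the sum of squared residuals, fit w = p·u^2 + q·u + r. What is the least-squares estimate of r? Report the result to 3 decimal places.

r = -3.219

Forming XᵀX = [[2836, 400, 88]; [400, 88, 10]; [88, 10, 6]] and Xᵀw = [8616, 1260, 254]ᵀ gives XᵀX·[p, q, r]ᵀ = Xᵀw.
Inverting the 3×3 Gram matrix, [p, q, r]ᵀ = [17114/5757, 355/303, -6178/1919]ᵀ.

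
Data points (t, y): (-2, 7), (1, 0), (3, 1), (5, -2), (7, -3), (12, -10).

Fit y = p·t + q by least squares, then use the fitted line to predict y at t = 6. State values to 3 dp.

Compute the Gram sums: Σt·t = 232, Σt = 26, Σ1 = 6.
For Mᵀy: Σt·y = -162, Σy = -7.
Δ = 232·6 − 26² = 716.
p = ((-162)·6 − 26·(-7))/716 = -395/358; q = (232·(-7) − 26·(-162))/716 = 647/179.
At t = 6: ŷ = (-395/358)·(6) + (647/179)·(1) = -538/179.

ŷ = -3.006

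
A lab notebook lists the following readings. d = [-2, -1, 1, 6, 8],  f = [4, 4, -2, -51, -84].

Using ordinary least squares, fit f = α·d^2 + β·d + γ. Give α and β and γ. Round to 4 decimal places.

Compute the Gram sums: Σd^2·d^2 = 5410, Σd^2·d = 720, Σd^2 = 106, Σd·d = 106, Σd = 12, Σ1 = 5.
Moment sums: Σd^2·f = -7194, Σd·f = -992, Σf = -129.
XᵀX·[α, β, γ]ᵀ = Xᵀf becomes [[5410, 720, 106]; [720, 106, 12]; [106, 12, 5]]·[α, β, γ]ᵀ = [-7194, -992, -129]ᵀ.
Row-reducing yields α = -33156/34231, β = -102614/34231, γ = 66021/34231.

α = -0.9686, β = -2.9977, γ = 1.9287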